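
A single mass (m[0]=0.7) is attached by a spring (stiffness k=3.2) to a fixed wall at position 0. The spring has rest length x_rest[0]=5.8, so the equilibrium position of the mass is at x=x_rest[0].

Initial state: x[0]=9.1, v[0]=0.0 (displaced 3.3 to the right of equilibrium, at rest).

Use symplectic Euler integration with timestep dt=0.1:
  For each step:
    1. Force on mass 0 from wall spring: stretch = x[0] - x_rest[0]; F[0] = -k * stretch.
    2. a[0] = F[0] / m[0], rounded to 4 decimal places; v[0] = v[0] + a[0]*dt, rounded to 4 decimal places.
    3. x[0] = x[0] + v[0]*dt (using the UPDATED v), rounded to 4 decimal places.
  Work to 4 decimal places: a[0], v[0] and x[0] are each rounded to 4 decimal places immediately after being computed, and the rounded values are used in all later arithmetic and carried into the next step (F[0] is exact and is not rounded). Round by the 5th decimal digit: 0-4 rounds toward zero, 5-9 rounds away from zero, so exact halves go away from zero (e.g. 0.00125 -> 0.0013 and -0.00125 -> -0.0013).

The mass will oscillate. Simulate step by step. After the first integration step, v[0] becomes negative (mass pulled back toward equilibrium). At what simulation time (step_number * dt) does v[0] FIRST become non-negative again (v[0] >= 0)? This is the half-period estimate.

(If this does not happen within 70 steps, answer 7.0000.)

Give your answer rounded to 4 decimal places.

Answer: 1.5000

Derivation:
Step 0: x=[9.1000] v=[0.0000]
Step 1: x=[8.9491] v=[-1.5086]
Step 2: x=[8.6543] v=[-2.9482]
Step 3: x=[8.2290] v=[-4.2530]
Step 4: x=[7.6927] v=[-5.3634]
Step 5: x=[7.0698] v=[-6.2286]
Step 6: x=[6.3889] v=[-6.8091]
Step 7: x=[5.6811] v=[-7.0783]
Step 8: x=[4.9787] v=[-7.0240]
Step 9: x=[4.3138] v=[-6.6486]
Step 10: x=[3.7169] v=[-5.9692]
Step 11: x=[3.2152] v=[-5.0169]
Step 12: x=[2.8317] v=[-3.8353]
Step 13: x=[2.5839] v=[-2.4784]
Step 14: x=[2.4831] v=[-1.0082]
Step 15: x=[2.5339] v=[0.5081]
First v>=0 after going negative at step 15, time=1.5000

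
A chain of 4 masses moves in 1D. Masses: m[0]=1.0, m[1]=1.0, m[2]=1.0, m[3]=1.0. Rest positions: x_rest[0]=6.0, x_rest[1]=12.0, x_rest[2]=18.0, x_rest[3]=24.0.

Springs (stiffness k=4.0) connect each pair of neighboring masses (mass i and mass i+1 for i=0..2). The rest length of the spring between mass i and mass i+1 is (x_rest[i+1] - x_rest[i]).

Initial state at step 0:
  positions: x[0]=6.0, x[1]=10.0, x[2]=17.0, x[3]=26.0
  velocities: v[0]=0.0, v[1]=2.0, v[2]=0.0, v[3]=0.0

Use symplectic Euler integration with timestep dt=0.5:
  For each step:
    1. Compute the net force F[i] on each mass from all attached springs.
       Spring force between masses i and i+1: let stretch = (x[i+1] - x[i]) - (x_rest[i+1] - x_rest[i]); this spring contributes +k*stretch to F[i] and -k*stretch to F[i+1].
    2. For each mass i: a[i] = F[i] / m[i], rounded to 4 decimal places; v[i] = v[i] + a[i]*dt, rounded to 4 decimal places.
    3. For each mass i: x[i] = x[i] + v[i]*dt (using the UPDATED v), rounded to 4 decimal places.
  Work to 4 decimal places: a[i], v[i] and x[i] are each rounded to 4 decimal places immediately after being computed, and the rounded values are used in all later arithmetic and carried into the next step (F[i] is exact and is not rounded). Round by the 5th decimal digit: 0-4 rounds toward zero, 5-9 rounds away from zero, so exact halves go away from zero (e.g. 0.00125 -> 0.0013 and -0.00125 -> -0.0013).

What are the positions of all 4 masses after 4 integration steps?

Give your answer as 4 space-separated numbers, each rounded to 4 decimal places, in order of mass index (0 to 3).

Step 0: x=[6.0000 10.0000 17.0000 26.0000] v=[0.0000 2.0000 0.0000 0.0000]
Step 1: x=[4.0000 14.0000 19.0000 23.0000] v=[-4.0000 8.0000 4.0000 -6.0000]
Step 2: x=[6.0000 13.0000 20.0000 22.0000] v=[4.0000 -2.0000 2.0000 -2.0000]
Step 3: x=[9.0000 12.0000 16.0000 25.0000] v=[6.0000 -2.0000 -8.0000 6.0000]
Step 4: x=[9.0000 12.0000 17.0000 25.0000] v=[0.0000 0.0000 2.0000 0.0000]

Answer: 9.0000 12.0000 17.0000 25.0000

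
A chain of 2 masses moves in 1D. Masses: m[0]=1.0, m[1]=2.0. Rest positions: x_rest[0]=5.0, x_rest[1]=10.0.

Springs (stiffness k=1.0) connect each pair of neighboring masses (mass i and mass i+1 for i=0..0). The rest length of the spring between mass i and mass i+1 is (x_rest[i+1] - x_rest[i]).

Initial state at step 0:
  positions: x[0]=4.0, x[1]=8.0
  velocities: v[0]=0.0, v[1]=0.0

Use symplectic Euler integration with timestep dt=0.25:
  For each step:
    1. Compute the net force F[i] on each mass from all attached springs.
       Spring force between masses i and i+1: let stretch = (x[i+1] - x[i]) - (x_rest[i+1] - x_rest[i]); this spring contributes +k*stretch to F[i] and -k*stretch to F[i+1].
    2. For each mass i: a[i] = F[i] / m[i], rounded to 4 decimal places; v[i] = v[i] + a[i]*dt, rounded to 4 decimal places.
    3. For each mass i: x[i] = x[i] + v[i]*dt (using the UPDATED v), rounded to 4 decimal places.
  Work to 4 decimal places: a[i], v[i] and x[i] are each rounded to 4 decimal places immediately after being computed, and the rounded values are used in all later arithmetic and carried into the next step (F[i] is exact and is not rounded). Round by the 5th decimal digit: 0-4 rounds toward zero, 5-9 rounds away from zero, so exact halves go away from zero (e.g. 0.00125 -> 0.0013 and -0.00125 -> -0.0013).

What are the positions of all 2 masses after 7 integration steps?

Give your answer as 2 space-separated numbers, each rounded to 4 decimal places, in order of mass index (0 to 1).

Step 0: x=[4.0000 8.0000] v=[0.0000 0.0000]
Step 1: x=[3.9375 8.0313] v=[-0.2500 0.1250]
Step 2: x=[3.8184 8.0909] v=[-0.4766 0.2383]
Step 3: x=[3.6538 8.1732] v=[-0.6585 0.3293]
Step 4: x=[3.4591 8.2706] v=[-0.7787 0.3894]
Step 5: x=[3.2527 8.3739] v=[-0.8258 0.4130]
Step 6: x=[3.0538 8.4734] v=[-0.7955 0.3979]
Step 7: x=[2.8812 8.5598] v=[-0.6906 0.3455]

Answer: 2.8812 8.5598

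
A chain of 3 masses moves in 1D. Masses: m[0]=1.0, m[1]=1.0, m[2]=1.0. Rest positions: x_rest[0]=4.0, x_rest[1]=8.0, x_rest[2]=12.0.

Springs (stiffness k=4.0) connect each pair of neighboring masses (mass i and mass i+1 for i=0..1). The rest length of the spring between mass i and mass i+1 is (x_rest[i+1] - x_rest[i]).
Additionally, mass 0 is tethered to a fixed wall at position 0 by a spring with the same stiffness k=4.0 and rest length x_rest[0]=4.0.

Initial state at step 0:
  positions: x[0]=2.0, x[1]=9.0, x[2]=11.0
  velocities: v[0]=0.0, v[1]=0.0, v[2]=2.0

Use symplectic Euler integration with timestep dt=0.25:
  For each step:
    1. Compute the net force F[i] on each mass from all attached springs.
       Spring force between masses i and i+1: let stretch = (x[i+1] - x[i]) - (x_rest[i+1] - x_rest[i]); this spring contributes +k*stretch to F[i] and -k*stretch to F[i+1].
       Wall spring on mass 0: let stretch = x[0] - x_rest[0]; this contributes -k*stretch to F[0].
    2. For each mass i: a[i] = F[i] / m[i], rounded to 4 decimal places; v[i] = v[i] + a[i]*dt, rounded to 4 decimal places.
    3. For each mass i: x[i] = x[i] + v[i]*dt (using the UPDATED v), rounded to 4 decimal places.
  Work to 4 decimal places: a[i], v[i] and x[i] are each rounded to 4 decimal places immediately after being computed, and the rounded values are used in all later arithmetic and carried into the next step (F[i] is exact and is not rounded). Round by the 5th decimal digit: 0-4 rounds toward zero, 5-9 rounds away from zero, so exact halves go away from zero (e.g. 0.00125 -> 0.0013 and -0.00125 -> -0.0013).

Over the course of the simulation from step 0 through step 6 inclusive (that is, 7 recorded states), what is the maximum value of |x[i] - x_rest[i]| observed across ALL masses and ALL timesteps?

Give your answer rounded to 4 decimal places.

Answer: 3.0166

Derivation:
Step 0: x=[2.0000 9.0000 11.0000] v=[0.0000 0.0000 2.0000]
Step 1: x=[3.2500 7.7500 12.0000] v=[5.0000 -5.0000 4.0000]
Step 2: x=[4.8125 6.4375 12.9375] v=[6.2500 -5.2500 3.7500]
Step 3: x=[5.5781 6.3438 13.2500] v=[3.0625 -0.3750 1.2500]
Step 4: x=[5.1406 7.7852 12.8360] v=[-1.7499 5.7655 -1.6562]
Step 5: x=[4.0791 9.8281 12.1593] v=[-4.2459 8.1717 -2.7070]
Step 6: x=[3.4351 11.0166 11.8998] v=[-2.5760 4.7539 -1.0382]
Max displacement = 3.0166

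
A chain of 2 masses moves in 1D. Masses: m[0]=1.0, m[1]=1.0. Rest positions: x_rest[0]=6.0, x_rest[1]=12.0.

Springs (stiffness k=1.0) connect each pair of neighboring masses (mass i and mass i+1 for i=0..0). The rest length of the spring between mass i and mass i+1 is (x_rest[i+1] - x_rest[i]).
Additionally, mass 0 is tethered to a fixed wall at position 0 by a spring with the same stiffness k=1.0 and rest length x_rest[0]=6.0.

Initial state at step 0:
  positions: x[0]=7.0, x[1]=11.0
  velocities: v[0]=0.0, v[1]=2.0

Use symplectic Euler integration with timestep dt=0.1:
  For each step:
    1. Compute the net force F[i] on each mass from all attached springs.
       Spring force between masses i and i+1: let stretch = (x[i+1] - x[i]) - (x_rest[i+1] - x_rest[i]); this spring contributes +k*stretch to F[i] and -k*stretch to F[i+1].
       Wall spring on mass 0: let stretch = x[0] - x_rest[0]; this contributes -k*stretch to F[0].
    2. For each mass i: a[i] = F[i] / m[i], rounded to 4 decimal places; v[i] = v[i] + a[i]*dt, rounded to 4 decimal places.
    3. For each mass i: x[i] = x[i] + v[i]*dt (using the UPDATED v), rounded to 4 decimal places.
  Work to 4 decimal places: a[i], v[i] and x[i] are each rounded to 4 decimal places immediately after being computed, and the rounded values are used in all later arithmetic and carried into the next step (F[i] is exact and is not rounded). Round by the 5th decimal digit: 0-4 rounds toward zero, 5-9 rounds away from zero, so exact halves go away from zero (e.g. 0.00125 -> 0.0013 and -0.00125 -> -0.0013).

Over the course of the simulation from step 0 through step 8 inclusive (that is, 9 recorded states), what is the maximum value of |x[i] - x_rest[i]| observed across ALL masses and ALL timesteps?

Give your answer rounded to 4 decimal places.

Answer: 1.0627

Derivation:
Step 0: x=[7.0000 11.0000] v=[0.0000 2.0000]
Step 1: x=[6.9700 11.2200] v=[-0.3000 2.2000]
Step 2: x=[6.9128 11.4575] v=[-0.5720 2.3750]
Step 3: x=[6.8319 11.7096] v=[-0.8088 2.5205]
Step 4: x=[6.7315 11.9729] v=[-1.0042 2.6327]
Step 5: x=[6.6162 12.2438] v=[-1.1532 2.7086]
Step 6: x=[6.4910 12.5184] v=[-1.2521 2.7458]
Step 7: x=[6.3612 12.7927] v=[-1.2985 2.7431]
Step 8: x=[6.2321 13.0627] v=[-1.2915 2.7000]
Max displacement = 1.0627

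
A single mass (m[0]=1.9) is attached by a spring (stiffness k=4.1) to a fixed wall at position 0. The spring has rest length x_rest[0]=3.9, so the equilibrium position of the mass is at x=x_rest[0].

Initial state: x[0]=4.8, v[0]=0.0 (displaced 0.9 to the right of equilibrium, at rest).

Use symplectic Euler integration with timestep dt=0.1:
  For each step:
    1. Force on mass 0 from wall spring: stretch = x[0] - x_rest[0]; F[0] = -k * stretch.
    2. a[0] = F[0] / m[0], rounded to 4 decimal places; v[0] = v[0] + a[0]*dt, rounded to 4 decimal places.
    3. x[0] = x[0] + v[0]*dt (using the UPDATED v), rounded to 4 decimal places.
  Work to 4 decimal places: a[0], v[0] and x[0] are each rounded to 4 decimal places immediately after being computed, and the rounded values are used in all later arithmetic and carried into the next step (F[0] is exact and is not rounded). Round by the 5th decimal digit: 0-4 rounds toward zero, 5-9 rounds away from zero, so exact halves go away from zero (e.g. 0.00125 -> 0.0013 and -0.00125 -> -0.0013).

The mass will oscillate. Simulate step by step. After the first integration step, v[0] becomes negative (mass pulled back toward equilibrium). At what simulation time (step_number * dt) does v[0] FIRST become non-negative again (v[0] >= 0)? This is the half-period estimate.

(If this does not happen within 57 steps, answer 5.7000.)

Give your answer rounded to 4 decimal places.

Step 0: x=[4.8000] v=[0.0000]
Step 1: x=[4.7806] v=[-0.1942]
Step 2: x=[4.7422] v=[-0.3842]
Step 3: x=[4.6856] v=[-0.5659]
Step 4: x=[4.6121] v=[-0.7354]
Step 5: x=[4.5232] v=[-0.8891]
Step 6: x=[4.4208] v=[-1.0236]
Step 7: x=[4.3072] v=[-1.1360]
Step 8: x=[4.1848] v=[-1.2239]
Step 9: x=[4.0563] v=[-1.2854]
Step 10: x=[3.9244] v=[-1.3191]
Step 11: x=[3.7920] v=[-1.3244]
Step 12: x=[3.6619] v=[-1.3011]
Step 13: x=[3.5369] v=[-1.2497]
Step 14: x=[3.4198] v=[-1.1714]
Step 15: x=[3.3130] v=[-1.0678]
Step 16: x=[3.2189] v=[-0.9411]
Step 17: x=[3.1395] v=[-0.7941]
Step 18: x=[3.0765] v=[-0.6300]
Step 19: x=[3.0313] v=[-0.4523]
Step 20: x=[3.0048] v=[-0.2648]
Step 21: x=[2.9976] v=[-0.0716]
Step 22: x=[3.0099] v=[0.1231]
First v>=0 after going negative at step 22, time=2.2000

Answer: 2.2000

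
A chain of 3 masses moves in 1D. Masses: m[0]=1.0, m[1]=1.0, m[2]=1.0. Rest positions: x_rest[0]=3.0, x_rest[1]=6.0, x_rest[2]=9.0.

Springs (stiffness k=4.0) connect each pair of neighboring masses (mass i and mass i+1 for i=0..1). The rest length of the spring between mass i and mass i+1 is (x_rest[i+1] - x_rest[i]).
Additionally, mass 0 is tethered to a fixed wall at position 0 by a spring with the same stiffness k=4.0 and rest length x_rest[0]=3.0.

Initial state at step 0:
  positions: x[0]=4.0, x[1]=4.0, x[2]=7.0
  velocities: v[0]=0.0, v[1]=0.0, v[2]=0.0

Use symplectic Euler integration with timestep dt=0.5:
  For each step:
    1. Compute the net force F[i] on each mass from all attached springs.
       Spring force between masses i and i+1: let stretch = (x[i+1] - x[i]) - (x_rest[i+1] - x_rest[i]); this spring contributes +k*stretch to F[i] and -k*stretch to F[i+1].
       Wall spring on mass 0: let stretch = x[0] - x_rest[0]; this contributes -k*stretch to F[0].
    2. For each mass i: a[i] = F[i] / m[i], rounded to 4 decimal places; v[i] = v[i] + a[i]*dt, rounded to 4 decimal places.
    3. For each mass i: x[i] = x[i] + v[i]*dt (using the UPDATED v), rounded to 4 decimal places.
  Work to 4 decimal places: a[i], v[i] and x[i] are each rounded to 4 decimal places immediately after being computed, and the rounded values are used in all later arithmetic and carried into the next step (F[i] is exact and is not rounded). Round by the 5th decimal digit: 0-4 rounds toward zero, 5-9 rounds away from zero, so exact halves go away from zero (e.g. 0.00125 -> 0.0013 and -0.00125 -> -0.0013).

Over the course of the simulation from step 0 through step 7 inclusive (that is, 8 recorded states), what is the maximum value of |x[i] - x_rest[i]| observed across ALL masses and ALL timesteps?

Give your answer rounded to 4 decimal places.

Step 0: x=[4.0000 4.0000 7.0000] v=[0.0000 0.0000 0.0000]
Step 1: x=[0.0000 7.0000 7.0000] v=[-8.0000 6.0000 0.0000]
Step 2: x=[3.0000 3.0000 10.0000] v=[6.0000 -8.0000 6.0000]
Step 3: x=[3.0000 6.0000 9.0000] v=[0.0000 6.0000 -2.0000]
Step 4: x=[3.0000 9.0000 8.0000] v=[0.0000 6.0000 -2.0000]
Step 5: x=[6.0000 5.0000 11.0000] v=[6.0000 -8.0000 6.0000]
Step 6: x=[2.0000 8.0000 11.0000] v=[-8.0000 6.0000 0.0000]
Step 7: x=[2.0000 8.0000 11.0000] v=[0.0000 0.0000 0.0000]
Max displacement = 3.0000

Answer: 3.0000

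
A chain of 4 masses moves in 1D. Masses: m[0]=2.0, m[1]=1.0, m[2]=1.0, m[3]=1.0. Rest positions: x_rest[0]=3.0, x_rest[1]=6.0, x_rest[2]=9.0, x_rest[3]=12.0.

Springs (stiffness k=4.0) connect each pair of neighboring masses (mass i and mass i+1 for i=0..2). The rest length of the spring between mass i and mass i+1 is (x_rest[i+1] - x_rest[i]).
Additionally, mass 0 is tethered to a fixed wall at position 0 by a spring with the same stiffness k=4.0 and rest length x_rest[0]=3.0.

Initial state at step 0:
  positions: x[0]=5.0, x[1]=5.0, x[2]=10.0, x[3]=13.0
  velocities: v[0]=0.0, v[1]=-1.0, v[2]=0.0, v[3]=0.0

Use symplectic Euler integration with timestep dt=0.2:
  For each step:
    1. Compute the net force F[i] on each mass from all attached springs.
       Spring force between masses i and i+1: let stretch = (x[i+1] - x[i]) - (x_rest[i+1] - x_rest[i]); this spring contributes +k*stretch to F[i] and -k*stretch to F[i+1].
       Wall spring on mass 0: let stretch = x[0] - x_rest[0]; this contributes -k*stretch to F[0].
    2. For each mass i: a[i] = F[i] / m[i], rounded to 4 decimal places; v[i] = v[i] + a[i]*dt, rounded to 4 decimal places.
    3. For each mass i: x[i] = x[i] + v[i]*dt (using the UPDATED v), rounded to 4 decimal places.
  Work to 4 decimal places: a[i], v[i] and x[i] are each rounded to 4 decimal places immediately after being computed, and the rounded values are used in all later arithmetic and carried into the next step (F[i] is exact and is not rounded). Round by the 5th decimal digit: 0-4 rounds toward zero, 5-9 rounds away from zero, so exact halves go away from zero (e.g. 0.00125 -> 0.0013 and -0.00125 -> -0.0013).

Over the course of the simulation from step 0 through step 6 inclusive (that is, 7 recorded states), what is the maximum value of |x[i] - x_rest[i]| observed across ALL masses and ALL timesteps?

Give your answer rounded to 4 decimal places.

Step 0: x=[5.0000 5.0000 10.0000 13.0000] v=[0.0000 -1.0000 0.0000 0.0000]
Step 1: x=[4.6000 5.6000 9.6800 13.0000] v=[-2.0000 3.0000 -1.6000 0.0000]
Step 2: x=[3.9120 6.6928 9.2384 12.9488] v=[-3.4400 5.4640 -2.2080 -0.2560]
Step 3: x=[3.1335 7.7480 8.9832 12.7839] v=[-3.8925 5.2758 -1.2762 -0.8243]
Step 4: x=[2.4735 8.2625 9.1384 12.4909] v=[-3.3001 2.5724 0.7762 -1.4649]
Step 5: x=[2.0787 7.9909 9.6899 12.1415] v=[-1.9739 -1.3581 2.7575 -1.7469]
Step 6: x=[1.9906 7.0452 10.3618 11.8799] v=[-0.4405 -4.7287 3.3596 -1.3082]
Max displacement = 2.2625

Answer: 2.2625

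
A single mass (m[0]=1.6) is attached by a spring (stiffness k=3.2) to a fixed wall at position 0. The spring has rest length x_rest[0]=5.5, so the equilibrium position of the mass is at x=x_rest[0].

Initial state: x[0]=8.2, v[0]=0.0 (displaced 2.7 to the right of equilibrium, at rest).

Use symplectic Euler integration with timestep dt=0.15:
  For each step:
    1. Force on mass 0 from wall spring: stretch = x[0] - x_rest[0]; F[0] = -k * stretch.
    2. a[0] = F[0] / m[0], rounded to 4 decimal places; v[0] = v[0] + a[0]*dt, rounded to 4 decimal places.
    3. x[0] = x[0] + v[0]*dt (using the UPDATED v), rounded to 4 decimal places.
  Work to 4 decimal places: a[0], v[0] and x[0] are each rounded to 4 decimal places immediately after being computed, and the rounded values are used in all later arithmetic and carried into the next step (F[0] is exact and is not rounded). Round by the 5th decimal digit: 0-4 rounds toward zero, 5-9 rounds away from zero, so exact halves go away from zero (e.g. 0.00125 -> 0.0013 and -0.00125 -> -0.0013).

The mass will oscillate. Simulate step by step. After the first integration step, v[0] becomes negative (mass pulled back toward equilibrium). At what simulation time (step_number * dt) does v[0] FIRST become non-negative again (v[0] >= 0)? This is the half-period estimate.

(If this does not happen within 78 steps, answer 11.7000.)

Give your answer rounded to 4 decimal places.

Step 0: x=[8.2000] v=[0.0000]
Step 1: x=[8.0785] v=[-0.8100]
Step 2: x=[7.8410] v=[-1.5836]
Step 3: x=[7.4981] v=[-2.2859]
Step 4: x=[7.0653] v=[-2.8853]
Step 5: x=[6.5621] v=[-3.3549]
Step 6: x=[6.0111] v=[-3.6735]
Step 7: x=[5.4371] v=[-3.8268]
Step 8: x=[4.8659] v=[-3.8079]
Step 9: x=[4.3232] v=[-3.6177]
Step 10: x=[3.8335] v=[-3.2647]
Step 11: x=[3.4188] v=[-2.7648]
Step 12: x=[3.0977] v=[-2.1404]
Step 13: x=[2.8847] v=[-1.4197]
Step 14: x=[2.7894] v=[-0.6351]
Step 15: x=[2.8161] v=[0.1781]
First v>=0 after going negative at step 15, time=2.2500

Answer: 2.2500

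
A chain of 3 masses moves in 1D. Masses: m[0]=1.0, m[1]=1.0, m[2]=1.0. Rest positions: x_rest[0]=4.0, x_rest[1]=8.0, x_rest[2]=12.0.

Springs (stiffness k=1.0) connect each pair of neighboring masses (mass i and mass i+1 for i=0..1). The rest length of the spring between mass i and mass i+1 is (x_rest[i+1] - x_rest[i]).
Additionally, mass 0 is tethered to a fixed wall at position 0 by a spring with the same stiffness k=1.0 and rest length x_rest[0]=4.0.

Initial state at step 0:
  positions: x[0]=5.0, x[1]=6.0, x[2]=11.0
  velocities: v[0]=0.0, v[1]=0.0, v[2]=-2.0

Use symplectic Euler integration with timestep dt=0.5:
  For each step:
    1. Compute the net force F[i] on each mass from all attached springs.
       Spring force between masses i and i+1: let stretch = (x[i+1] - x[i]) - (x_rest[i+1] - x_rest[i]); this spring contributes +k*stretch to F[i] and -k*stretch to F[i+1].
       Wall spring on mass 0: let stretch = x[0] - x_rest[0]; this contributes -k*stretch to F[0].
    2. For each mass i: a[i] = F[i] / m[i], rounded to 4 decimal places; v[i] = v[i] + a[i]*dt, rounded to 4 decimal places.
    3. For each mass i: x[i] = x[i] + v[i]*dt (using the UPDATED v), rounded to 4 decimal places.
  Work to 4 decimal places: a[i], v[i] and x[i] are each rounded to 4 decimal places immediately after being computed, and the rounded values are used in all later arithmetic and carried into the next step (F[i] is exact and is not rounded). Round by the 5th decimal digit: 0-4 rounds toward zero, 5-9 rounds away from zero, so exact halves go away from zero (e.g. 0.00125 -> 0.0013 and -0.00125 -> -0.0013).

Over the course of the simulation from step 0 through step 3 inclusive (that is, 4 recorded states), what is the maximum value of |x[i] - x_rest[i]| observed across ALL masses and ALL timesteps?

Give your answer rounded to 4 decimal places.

Step 0: x=[5.0000 6.0000 11.0000] v=[0.0000 0.0000 -2.0000]
Step 1: x=[4.0000 7.0000 9.7500] v=[-2.0000 2.0000 -2.5000]
Step 2: x=[2.7500 7.9375 8.8125] v=[-2.5000 1.8750 -1.8750]
Step 3: x=[2.1094 7.7969 8.6563] v=[-1.2813 -0.2813 -0.3125]
Max displacement = 3.3437

Answer: 3.3437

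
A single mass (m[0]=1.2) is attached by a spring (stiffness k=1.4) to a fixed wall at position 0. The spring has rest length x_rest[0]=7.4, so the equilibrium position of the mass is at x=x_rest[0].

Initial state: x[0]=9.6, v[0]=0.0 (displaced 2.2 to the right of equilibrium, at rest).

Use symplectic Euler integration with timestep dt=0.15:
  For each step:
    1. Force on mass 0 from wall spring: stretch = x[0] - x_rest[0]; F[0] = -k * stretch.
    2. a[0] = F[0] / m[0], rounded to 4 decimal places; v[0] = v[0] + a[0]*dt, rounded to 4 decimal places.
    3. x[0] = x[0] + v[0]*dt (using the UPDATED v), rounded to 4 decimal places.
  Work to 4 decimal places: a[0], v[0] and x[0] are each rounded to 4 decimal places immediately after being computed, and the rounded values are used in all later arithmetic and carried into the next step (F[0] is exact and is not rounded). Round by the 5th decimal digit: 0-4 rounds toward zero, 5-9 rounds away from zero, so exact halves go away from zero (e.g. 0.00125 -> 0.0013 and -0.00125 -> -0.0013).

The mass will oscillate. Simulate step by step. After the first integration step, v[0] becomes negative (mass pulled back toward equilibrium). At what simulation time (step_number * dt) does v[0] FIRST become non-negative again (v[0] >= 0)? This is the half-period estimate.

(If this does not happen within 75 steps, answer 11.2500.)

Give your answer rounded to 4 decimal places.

Answer: 3.0000

Derivation:
Step 0: x=[9.6000] v=[0.0000]
Step 1: x=[9.5423] v=[-0.3850]
Step 2: x=[9.4283] v=[-0.7599]
Step 3: x=[9.2611] v=[-1.1149]
Step 4: x=[9.0450] v=[-1.4406]
Step 5: x=[8.7857] v=[-1.7285]
Step 6: x=[8.4901] v=[-1.9710]
Step 7: x=[8.1658] v=[-2.1618]
Step 8: x=[7.8214] v=[-2.2958]
Step 9: x=[7.4660] v=[-2.3695]
Step 10: x=[7.1088] v=[-2.3811]
Step 11: x=[6.7593] v=[-2.3301]
Step 12: x=[6.4266] v=[-2.2180]
Step 13: x=[6.1194] v=[-2.0477]
Step 14: x=[5.8459] v=[-1.8236]
Step 15: x=[5.6132] v=[-1.5516]
Step 16: x=[5.4274] v=[-1.2389]
Step 17: x=[5.2933] v=[-0.8937]
Step 18: x=[5.2146] v=[-0.5250]
Step 19: x=[5.1932] v=[-0.1426]
Step 20: x=[5.2297] v=[0.2436]
First v>=0 after going negative at step 20, time=3.0000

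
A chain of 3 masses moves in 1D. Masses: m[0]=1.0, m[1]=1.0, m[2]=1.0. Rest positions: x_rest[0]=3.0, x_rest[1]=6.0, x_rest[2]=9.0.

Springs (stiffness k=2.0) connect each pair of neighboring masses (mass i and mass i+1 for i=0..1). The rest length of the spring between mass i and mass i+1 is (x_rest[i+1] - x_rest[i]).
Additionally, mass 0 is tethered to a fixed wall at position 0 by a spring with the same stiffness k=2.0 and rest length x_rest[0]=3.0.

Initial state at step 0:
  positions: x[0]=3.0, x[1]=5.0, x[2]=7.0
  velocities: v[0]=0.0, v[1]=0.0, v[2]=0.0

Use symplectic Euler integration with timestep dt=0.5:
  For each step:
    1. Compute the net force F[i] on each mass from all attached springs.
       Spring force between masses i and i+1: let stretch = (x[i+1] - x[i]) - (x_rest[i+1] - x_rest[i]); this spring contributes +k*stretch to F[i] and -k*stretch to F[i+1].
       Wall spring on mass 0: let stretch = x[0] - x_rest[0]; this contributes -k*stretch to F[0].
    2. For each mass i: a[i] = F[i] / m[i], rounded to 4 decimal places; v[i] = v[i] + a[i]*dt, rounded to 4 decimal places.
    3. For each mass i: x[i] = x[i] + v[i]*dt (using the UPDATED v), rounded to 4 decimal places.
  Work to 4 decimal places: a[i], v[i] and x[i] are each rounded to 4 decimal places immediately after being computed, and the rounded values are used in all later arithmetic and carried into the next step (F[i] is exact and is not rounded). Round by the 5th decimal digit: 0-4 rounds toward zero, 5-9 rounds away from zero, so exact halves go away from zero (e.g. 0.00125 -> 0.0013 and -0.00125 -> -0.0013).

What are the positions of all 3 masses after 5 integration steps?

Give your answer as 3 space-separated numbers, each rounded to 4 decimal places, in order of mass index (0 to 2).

Answer: 3.3438 6.2813 9.0938

Derivation:
Step 0: x=[3.0000 5.0000 7.0000] v=[0.0000 0.0000 0.0000]
Step 1: x=[2.5000 5.0000 7.5000] v=[-1.0000 0.0000 1.0000]
Step 2: x=[2.0000 5.0000 8.2500] v=[-1.0000 0.0000 1.5000]
Step 3: x=[2.0000 5.1250 8.8750] v=[0.0000 0.2500 1.2500]
Step 4: x=[2.5625 5.5625 9.1250] v=[1.1250 0.8750 0.5000]
Step 5: x=[3.3438 6.2813 9.0938] v=[1.5625 1.4375 -0.0625]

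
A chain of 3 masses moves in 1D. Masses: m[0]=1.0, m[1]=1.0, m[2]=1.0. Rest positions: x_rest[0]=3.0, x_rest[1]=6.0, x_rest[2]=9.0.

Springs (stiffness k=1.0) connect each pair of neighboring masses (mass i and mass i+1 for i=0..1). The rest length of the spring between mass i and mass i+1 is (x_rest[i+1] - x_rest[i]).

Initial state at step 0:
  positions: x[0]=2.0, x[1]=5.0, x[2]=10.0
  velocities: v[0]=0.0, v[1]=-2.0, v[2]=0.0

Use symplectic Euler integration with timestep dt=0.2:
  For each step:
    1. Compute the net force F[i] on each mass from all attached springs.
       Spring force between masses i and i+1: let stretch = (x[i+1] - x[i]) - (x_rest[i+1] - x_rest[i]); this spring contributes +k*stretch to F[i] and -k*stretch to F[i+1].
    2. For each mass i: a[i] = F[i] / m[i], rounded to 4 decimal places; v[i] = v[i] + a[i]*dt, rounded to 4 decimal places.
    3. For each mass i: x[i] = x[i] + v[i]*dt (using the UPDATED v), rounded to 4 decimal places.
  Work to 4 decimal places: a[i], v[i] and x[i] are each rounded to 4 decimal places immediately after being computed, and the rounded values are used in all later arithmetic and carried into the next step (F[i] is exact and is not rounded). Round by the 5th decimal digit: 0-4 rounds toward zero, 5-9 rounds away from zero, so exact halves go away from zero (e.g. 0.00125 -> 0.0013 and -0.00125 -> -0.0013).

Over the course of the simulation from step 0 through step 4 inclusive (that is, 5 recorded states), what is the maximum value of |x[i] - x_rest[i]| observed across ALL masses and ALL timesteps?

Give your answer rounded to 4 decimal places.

Answer: 1.6427

Derivation:
Step 0: x=[2.0000 5.0000 10.0000] v=[0.0000 -2.0000 0.0000]
Step 1: x=[2.0000 4.6800 9.9200] v=[0.0000 -1.6000 -0.4000]
Step 2: x=[1.9872 4.4624 9.7504] v=[-0.0640 -1.0880 -0.8480]
Step 3: x=[1.9534 4.3573 9.4893] v=[-0.1690 -0.5254 -1.3056]
Step 4: x=[1.8958 4.3613 9.1429] v=[-0.2882 0.0202 -1.7320]
Max displacement = 1.6427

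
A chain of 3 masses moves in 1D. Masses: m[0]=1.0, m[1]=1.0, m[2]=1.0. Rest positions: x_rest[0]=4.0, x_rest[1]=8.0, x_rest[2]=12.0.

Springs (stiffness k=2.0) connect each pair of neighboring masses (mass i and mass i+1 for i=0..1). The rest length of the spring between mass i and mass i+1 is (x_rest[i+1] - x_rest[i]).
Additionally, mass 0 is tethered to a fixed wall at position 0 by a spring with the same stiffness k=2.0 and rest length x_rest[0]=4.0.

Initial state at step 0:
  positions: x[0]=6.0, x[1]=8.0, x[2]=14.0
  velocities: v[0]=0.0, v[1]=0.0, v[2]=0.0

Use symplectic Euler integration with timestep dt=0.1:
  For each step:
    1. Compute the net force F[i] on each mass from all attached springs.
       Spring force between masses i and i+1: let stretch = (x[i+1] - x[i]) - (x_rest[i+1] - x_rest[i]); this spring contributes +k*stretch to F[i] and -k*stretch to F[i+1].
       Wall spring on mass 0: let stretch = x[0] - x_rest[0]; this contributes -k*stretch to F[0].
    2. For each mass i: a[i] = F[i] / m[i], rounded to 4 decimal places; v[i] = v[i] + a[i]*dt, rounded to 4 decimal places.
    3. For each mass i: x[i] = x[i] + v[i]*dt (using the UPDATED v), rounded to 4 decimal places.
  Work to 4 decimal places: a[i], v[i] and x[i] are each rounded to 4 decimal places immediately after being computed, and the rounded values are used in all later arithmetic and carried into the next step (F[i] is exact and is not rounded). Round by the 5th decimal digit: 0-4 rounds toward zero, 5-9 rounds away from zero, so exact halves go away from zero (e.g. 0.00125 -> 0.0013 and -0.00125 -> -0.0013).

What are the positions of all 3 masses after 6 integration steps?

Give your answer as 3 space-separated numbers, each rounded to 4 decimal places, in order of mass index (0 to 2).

Answer: 4.6314 9.3179 13.3150

Derivation:
Step 0: x=[6.0000 8.0000 14.0000] v=[0.0000 0.0000 0.0000]
Step 1: x=[5.9200 8.0800 13.9600] v=[-0.8000 0.8000 -0.4000]
Step 2: x=[5.7648 8.2344 13.8824] v=[-1.5520 1.5440 -0.7760]
Step 3: x=[5.5437 8.4524 13.7718] v=[-2.2110 2.1797 -1.1056]
Step 4: x=[5.2699 8.7186 13.6349] v=[-2.7380 2.6618 -1.3695]
Step 5: x=[4.9597 9.0141 13.4796] v=[-3.1022 2.9553 -1.5528]
Step 6: x=[4.6314 9.3179 13.3150] v=[-3.2833 3.0375 -1.6459]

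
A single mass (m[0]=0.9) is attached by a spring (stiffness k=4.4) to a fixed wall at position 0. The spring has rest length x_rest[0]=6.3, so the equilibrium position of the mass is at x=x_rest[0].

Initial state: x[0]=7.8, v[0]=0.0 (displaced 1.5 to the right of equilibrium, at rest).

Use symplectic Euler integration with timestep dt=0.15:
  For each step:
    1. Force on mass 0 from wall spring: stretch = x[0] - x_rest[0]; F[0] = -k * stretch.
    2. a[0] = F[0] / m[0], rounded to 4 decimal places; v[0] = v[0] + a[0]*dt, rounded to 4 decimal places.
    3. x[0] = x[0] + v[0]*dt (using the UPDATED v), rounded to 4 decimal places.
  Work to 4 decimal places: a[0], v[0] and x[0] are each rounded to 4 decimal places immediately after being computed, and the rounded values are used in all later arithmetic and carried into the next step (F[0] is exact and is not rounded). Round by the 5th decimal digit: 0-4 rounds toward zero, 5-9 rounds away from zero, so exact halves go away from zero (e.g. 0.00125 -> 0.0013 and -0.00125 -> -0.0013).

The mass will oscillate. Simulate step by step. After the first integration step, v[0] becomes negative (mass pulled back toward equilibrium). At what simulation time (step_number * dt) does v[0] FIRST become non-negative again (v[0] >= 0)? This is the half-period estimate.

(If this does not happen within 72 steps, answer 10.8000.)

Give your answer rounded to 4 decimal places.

Step 0: x=[7.8000] v=[0.0000]
Step 1: x=[7.6350] v=[-1.1000]
Step 2: x=[7.3232] v=[-2.0790]
Step 3: x=[6.8988] v=[-2.8293]
Step 4: x=[6.4085] v=[-3.2684]
Step 5: x=[5.9063] v=[-3.3480]
Step 6: x=[5.4474] v=[-3.0593]
Step 7: x=[5.0823] v=[-2.4341]
Step 8: x=[4.8511] v=[-1.5411]
Step 9: x=[4.7793] v=[-0.4786]
Step 10: x=[4.8748] v=[0.6366]
First v>=0 after going negative at step 10, time=1.5000

Answer: 1.5000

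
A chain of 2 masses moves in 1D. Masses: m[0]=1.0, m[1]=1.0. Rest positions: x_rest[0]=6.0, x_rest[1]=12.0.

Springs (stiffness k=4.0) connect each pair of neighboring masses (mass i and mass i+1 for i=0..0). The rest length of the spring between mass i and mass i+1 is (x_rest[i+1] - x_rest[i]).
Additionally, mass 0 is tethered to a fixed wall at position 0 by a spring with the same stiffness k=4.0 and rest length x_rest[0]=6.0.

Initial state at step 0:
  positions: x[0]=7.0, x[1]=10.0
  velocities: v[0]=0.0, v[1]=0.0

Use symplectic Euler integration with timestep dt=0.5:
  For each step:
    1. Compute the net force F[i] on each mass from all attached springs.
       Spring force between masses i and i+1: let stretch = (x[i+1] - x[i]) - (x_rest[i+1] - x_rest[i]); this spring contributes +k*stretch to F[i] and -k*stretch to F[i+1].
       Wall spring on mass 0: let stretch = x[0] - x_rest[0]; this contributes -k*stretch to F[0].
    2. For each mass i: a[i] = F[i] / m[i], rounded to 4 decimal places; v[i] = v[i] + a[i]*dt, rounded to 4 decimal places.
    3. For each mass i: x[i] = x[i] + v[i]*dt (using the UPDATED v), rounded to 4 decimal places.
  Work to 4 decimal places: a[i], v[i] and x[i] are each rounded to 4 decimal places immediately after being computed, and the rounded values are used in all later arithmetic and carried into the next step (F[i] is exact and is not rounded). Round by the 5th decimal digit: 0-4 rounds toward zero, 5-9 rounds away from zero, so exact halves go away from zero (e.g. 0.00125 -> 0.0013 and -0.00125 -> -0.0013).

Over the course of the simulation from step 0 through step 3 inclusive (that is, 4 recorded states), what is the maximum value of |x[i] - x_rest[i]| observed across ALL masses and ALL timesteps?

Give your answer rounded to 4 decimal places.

Step 0: x=[7.0000 10.0000] v=[0.0000 0.0000]
Step 1: x=[3.0000 13.0000] v=[-8.0000 6.0000]
Step 2: x=[6.0000 12.0000] v=[6.0000 -2.0000]
Step 3: x=[9.0000 11.0000] v=[6.0000 -2.0000]
Max displacement = 3.0000

Answer: 3.0000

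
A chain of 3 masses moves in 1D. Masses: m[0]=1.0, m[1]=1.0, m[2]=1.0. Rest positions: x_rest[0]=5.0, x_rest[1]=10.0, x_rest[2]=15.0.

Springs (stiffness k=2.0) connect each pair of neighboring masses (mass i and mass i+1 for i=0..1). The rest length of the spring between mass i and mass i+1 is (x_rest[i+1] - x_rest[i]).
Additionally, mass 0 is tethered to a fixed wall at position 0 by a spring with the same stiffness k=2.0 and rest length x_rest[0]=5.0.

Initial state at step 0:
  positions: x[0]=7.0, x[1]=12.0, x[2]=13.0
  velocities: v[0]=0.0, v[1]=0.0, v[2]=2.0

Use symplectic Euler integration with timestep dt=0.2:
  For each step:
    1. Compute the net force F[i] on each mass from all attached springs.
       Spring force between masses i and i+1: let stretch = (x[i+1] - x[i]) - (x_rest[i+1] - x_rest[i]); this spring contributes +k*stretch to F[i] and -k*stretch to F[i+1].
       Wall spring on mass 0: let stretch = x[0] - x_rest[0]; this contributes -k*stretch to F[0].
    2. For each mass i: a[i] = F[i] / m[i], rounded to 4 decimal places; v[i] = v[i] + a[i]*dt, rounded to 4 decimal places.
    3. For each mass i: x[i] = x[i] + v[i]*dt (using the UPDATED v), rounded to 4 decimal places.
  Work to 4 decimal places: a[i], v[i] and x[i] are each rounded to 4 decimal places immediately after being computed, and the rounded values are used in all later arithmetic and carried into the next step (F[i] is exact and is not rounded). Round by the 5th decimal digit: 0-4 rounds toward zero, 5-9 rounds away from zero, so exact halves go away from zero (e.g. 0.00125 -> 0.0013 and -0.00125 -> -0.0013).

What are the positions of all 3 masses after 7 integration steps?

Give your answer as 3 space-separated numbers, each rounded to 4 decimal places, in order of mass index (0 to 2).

Step 0: x=[7.0000 12.0000 13.0000] v=[0.0000 0.0000 2.0000]
Step 1: x=[6.8400 11.6800 13.7200] v=[-0.8000 -1.6000 3.6000]
Step 2: x=[6.5200 11.1360 14.6768] v=[-1.6000 -2.7200 4.7840]
Step 3: x=[6.0477 10.5060 15.7503] v=[-2.3616 -3.1501 5.3677]
Step 4: x=[5.4482 9.9389 16.8043] v=[-2.9974 -2.8357 5.2700]
Step 5: x=[4.7721 9.5617 17.7091] v=[-3.3804 -1.8858 4.5238]
Step 6: x=[4.0974 9.4532 18.3621] v=[-3.3734 -0.5427 3.2648]
Step 7: x=[3.5234 9.6289 18.7023] v=[-2.8700 0.8785 1.7012]

Answer: 3.5234 9.6289 18.7023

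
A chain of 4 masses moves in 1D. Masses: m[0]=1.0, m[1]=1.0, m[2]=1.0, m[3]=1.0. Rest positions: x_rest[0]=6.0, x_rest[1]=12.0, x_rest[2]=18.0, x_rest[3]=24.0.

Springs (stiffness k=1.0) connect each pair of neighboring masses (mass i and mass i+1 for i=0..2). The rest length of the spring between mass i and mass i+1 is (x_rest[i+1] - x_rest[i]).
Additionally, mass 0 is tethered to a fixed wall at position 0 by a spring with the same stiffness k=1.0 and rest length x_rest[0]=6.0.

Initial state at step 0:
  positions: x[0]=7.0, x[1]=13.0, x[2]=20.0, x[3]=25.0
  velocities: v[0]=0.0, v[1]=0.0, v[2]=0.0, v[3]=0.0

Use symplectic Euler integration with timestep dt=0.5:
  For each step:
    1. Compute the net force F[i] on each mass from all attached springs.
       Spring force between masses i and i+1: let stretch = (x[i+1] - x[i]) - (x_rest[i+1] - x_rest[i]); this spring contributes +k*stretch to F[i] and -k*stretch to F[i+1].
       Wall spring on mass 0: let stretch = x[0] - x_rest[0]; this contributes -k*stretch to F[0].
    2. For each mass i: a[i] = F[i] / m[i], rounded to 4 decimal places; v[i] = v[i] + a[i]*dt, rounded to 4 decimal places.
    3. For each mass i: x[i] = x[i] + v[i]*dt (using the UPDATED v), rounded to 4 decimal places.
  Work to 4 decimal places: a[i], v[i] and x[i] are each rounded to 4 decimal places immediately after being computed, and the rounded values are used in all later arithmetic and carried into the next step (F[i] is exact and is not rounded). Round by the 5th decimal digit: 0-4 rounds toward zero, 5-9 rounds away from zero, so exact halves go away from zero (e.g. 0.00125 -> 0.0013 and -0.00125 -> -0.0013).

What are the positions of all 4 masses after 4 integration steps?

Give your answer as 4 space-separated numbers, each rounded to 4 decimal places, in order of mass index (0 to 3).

Answer: 6.2695 12.6211 18.7032 25.5587

Derivation:
Step 0: x=[7.0000 13.0000 20.0000 25.0000] v=[0.0000 0.0000 0.0000 0.0000]
Step 1: x=[6.7500 13.2500 19.5000 25.2500] v=[-0.5000 0.5000 -1.0000 0.5000]
Step 2: x=[6.4375 13.4375 18.8750 25.5625] v=[-0.6250 0.3750 -1.2500 0.6250]
Step 3: x=[6.2656 13.2344 18.5625 25.7032] v=[-0.3438 -0.4063 -0.6250 0.2813]
Step 4: x=[6.2695 12.6211 18.7032 25.5587] v=[0.0078 -1.2267 0.2813 -0.2891]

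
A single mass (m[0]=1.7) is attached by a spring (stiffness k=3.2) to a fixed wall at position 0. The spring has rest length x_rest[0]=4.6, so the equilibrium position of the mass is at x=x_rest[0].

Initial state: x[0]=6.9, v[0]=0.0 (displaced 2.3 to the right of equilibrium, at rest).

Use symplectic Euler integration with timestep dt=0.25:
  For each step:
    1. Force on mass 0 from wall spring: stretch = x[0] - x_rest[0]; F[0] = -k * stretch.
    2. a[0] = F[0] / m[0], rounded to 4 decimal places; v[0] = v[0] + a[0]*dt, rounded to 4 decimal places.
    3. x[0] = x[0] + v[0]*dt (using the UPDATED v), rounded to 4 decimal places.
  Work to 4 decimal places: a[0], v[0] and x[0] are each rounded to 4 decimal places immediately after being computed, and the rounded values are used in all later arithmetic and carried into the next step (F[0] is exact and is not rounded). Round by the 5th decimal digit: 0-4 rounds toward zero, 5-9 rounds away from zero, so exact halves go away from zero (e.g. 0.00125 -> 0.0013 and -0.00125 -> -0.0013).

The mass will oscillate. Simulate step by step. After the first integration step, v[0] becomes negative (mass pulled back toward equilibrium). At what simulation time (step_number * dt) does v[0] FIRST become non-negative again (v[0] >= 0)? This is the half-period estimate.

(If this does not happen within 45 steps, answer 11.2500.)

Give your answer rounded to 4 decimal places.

Answer: 2.5000

Derivation:
Step 0: x=[6.9000] v=[0.0000]
Step 1: x=[6.6294] v=[-1.0824]
Step 2: x=[6.1201] v=[-2.0374]
Step 3: x=[5.4319] v=[-2.7528]
Step 4: x=[4.6458] v=[-3.1443]
Step 5: x=[3.8543] v=[-3.1659]
Step 6: x=[3.1506] v=[-2.8150]
Step 7: x=[2.6174] v=[-2.1329]
Step 8: x=[2.3174] v=[-1.1999]
Step 9: x=[2.2860] v=[-0.1257]
Step 10: x=[2.5268] v=[0.9633]
First v>=0 after going negative at step 10, time=2.5000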